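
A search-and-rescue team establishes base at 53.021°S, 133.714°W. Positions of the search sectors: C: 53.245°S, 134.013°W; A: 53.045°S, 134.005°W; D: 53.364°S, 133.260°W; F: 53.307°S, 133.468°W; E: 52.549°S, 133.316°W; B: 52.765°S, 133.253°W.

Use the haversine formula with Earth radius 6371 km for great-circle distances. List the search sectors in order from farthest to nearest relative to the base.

Computing each great-circle distance from 53.021°S, 133.714°W:
E 52.549°S, 133.316°W: 58.9 km
D 53.364°S, 133.260°W: 48.7 km
B 52.765°S, 133.253°W: 42.0 km
F 53.307°S, 133.468°W: 35.8 km
C 53.245°S, 134.013°W: 31.9 km
A 53.045°S, 134.005°W: 19.6 km

E, D, B, F, C, A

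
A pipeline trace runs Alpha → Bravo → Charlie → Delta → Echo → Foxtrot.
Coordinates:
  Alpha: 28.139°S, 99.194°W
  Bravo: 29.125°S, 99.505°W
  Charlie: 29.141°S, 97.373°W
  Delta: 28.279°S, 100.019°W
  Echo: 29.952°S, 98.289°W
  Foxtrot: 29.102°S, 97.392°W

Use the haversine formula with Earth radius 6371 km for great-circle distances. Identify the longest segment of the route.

Charlie–Delta

Leg distances:
Alpha→Bravo: 113.8 km
Bravo→Charlie: 207.1 km
Charlie→Delta: 275.3 km
Delta→Echo: 250.7 km
Echo→Foxtrot: 128.3 km
The longest leg is Charlie–Delta at 275.3 km.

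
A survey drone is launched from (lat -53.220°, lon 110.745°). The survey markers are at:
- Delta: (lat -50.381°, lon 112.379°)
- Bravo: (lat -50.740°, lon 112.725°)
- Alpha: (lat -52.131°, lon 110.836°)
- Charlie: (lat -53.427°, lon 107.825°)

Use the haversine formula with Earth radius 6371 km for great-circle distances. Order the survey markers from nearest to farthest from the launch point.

Computing each great-circle distance from (lat -53.220°, lon 110.745°):
Alpha (lat -52.131°, lon 110.836°): 121.2 km
Charlie (lat -53.427°, lon 107.825°): 195.3 km
Bravo (lat -50.740°, lon 112.725°): 307.3 km
Delta (lat -50.381°, lon 112.379°): 335.1 km

Alpha, Charlie, Bravo, Delta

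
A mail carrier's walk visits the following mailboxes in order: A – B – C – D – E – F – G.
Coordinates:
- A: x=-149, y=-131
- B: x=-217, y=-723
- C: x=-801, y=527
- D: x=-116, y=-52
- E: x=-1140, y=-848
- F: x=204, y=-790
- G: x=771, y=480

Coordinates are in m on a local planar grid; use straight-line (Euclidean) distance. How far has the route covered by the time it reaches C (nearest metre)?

1976 m

Leg distances:
A→B: 595.9 m  (cumulative 595.9 m)
B→C: 1379.7 m  (cumulative 1975.6 m)
Cumulative distance at C ≈ 1976 m.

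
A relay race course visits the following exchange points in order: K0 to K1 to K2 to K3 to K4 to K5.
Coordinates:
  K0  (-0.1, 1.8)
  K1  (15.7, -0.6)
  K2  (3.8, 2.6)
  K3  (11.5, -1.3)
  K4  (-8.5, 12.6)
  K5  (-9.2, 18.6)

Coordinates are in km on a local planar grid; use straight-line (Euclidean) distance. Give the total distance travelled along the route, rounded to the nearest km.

67 km

Leg distances:
K0→K1: 16.0 km  (cumulative 16.0 km)
K1→K2: 12.3 km  (cumulative 28.3 km)
K2→K3: 8.6 km  (cumulative 36.9 km)
K3→K4: 24.4 km  (cumulative 61.3 km)
K4→K5: 6.0 km  (cumulative 67.3 km)
Total route length ≈ 67 km.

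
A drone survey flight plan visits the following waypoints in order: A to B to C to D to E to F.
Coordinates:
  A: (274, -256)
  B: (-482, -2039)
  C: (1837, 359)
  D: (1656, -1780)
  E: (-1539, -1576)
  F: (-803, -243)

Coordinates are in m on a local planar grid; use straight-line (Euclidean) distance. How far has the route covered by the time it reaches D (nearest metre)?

7419 m

Leg distances:
A→B: 1936.7 m  (cumulative 1936.7 m)
B→C: 3335.9 m  (cumulative 5272.5 m)
C→D: 2146.6 m  (cumulative 7419.2 m)
Cumulative distance at D ≈ 7419 m.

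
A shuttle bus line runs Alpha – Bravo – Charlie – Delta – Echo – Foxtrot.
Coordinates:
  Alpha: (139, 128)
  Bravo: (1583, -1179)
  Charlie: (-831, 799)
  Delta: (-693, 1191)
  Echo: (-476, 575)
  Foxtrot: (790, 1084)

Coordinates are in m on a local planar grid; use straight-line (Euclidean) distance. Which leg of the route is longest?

Bravo–Charlie

Leg distances:
Alpha→Bravo: 1947.7 m
Bravo→Charlie: 3120.9 m
Charlie→Delta: 415.6 m
Delta→Echo: 653.1 m
Echo→Foxtrot: 1364.5 m
The longest leg is Bravo–Charlie at 3120.9 m.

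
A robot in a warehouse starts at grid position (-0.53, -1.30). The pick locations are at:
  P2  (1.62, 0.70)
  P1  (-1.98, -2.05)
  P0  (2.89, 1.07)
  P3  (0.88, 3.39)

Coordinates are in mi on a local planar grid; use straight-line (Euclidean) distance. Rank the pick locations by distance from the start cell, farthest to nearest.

P3, P0, P2, P1

Distances from the start cell:
P3 (0.88, 3.39): 4.9 mi
P0 (2.89, 1.07): 4.2 mi
P2 (1.62, 0.70): 2.9 mi
P1 (-1.98, -2.05): 1.6 mi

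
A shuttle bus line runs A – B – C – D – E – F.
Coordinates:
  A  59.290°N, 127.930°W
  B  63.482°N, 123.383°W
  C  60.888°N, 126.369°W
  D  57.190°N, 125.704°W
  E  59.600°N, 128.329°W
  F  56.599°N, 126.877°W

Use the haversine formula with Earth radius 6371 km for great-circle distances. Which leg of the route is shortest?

Leg distances:
A→B: 525.0 km
B→C: 327.3 km
C→D: 412.9 km
D→E: 308.5 km
E→F: 344.4 km
The shortest leg is D–E at 308.5 km.

D–E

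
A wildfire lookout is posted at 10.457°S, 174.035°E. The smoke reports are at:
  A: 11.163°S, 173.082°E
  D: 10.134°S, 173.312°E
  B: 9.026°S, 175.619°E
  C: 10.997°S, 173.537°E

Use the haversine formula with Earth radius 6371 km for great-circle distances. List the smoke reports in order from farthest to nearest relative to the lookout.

Computing each great-circle distance from 10.457°S, 174.035°E:
B 9.026°S, 175.619°E: 235.5 km
A 11.163°S, 173.082°E: 130.4 km
D 10.134°S, 173.312°E: 86.9 km
C 10.997°S, 173.537°E: 81.0 km

B, A, D, C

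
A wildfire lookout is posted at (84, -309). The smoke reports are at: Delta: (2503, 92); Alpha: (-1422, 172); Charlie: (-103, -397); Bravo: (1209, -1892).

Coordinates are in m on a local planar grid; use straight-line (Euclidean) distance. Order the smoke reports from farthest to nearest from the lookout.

Distance from the lookout at (84, -309) to each:
Delta (2503, 92): 2452.0 m
Bravo (1209, -1892): 1942.0 m
Alpha (-1422, 172): 1580.9 m
Charlie (-103, -397): 206.7 m

Delta, Bravo, Alpha, Charlie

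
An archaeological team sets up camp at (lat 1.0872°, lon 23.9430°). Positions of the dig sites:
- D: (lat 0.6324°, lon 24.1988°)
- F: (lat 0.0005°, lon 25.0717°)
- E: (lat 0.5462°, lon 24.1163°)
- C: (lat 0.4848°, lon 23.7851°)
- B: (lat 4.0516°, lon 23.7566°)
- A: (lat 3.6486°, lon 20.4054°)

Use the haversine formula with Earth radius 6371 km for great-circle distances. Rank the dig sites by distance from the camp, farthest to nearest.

A, B, F, C, E, D

Computing each great-circle distance from (lat 1.0872°, lon 23.9430°):
A (lat 3.6486°, lon 20.4054°): 485.3 km
B (lat 4.0516°, lon 23.7566°): 330.3 km
F (lat 0.0005°, lon 25.0717°): 174.2 km
C (lat 0.4848°, lon 23.7851°): 69.2 km
E (lat 0.5462°, lon 24.1163°): 63.2 km
D (lat 0.6324°, lon 24.1988°): 58.0 km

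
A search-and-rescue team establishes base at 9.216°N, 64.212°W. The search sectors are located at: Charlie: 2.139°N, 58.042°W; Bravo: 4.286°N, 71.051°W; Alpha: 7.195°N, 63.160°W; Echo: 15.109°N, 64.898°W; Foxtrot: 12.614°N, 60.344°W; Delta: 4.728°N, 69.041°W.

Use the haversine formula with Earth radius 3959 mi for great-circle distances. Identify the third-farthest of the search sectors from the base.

Distance to each, sorted:
Charlie: 647.2 mi
Bravo: 579.8 mi
Delta: 453.7 mi
Echo: 409.8 mi
Foxtrot: 352.1 mi
Alpha: 157.1 mi
The third-farthest is Delta at 453.7 mi.

Delta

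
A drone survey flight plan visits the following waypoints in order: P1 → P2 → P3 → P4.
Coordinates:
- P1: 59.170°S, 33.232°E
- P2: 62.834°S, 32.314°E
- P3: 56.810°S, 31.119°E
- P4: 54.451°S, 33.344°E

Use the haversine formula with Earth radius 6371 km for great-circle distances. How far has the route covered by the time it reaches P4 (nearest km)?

1381 km

Leg distances:
P1→P2: 410.4 km  (cumulative 410.4 km)
P2→P3: 673.1 km  (cumulative 1083.5 km)
P3→P4: 297.1 km  (cumulative 1380.7 km)
Cumulative distance at P4 ≈ 1381 km.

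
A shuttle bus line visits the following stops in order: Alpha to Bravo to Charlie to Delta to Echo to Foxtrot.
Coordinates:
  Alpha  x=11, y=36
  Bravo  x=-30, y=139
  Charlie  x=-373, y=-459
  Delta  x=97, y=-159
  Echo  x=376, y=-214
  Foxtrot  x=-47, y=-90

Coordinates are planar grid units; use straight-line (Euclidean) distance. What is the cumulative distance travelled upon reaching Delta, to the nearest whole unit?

Leg distances:
Alpha→Bravo: 110.9  (cumulative 110.9)
Bravo→Charlie: 689.4  (cumulative 800.2)
Charlie→Delta: 557.6  (cumulative 1357.8)
Cumulative distance at Delta ≈ 1358.

1358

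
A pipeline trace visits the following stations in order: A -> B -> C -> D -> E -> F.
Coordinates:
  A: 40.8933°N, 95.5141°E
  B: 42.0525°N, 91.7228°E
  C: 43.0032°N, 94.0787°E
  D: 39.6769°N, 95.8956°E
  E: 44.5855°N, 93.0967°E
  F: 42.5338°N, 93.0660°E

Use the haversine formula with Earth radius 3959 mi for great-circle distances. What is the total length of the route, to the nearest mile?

1107 mi

Leg distances:
A→B: 212.0 mi  (cumulative 212.0 mi)
B→C: 136.8 mi  (cumulative 348.7 mi)
C→D: 248.4 mi  (cumulative 597.1 mi)
D→E: 368.2 mi  (cumulative 965.3 mi)
E→F: 141.8 mi  (cumulative 1107.1 mi)
Total route length ≈ 1107 mi.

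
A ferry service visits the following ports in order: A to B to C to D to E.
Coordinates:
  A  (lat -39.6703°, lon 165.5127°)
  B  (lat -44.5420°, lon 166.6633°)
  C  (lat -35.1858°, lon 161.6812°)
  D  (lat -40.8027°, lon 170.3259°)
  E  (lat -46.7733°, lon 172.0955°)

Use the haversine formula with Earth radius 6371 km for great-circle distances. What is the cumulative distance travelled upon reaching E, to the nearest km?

Leg distances:
A→B: 549.9 km  (cumulative 549.9 km)
B→C: 1123.3 km  (cumulative 1673.3 km)
C→D: 980.9 km  (cumulative 2654.2 km)
D→E: 678.9 km  (cumulative 3333.1 km)
Cumulative distance at E ≈ 3333 km.

3333 km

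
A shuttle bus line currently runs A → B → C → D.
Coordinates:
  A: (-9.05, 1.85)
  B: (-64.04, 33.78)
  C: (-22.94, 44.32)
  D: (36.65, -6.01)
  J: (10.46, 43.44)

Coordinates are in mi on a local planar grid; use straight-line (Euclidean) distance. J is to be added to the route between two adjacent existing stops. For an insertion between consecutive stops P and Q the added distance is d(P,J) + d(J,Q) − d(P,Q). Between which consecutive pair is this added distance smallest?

Added distance for inserting J between each consecutive pair:
A–B: 57.5 mi
B–C: 66.1 mi
C–D: 11.4 mi
Smallest added distance is 11.4 mi, inserting between C and D.

between C and D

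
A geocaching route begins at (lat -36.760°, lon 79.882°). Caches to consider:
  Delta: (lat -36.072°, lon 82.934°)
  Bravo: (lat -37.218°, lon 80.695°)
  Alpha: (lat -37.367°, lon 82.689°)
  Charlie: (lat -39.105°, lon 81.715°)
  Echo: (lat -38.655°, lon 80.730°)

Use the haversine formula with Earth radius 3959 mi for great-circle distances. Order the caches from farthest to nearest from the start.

Distances from the start:
Charlie (lat -39.105°, lon 81.715°): 190.3 mi
Delta (lat -36.072°, lon 82.934°): 176.2 mi
Alpha (lat -37.367°, lon 82.689°): 160.3 mi
Echo (lat -38.655°, lon 80.730°): 138.9 mi
Bravo (lat -37.218°, lon 80.695°): 54.9 mi

Charlie, Delta, Alpha, Echo, Bravo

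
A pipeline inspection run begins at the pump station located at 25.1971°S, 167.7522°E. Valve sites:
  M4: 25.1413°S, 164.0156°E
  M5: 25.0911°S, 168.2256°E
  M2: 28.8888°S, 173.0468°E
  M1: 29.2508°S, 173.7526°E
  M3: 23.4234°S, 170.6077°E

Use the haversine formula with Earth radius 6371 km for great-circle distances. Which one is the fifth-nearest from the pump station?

M1

Distances from the pump station (25.1971°S, 167.7522°E):
M5: 49.1 km
M3: 350.2 km
M4: 376.1 km
M2: 665.8 km
M1: 744.9 km
The fifth-nearest is M1 at 744.9 km.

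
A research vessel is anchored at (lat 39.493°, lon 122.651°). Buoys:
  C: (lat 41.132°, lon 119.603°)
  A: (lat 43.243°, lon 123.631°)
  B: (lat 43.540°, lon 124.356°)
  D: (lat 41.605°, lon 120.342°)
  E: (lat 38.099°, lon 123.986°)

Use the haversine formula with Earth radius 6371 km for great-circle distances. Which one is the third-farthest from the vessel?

C

Distance to each, sorted:
B: 471.8 km
A: 424.9 km
C: 316.2 km
D: 305.3 km
E: 193.4 km
The third-farthest is C at 316.2 km.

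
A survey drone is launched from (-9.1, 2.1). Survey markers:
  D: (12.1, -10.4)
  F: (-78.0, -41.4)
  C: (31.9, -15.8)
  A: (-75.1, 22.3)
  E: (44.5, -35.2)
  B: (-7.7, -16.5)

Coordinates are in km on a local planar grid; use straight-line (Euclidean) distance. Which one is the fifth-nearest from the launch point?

Distances from the launch point ((-9.1, 2.1)):
B: 18.7 km
D: 24.6 km
C: 44.7 km
E: 65.3 km
A: 69.0 km
F: 81.5 km
The fifth-nearest is A at 69.0 km.

A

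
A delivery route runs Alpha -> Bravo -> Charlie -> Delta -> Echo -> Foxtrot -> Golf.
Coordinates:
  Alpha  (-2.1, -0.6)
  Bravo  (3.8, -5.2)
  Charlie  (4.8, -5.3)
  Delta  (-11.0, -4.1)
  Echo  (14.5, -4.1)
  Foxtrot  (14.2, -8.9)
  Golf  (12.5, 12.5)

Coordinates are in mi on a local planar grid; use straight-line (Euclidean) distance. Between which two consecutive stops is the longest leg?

Leg distances:
Alpha→Bravo: 7.5 mi
Bravo→Charlie: 1.0 mi
Charlie→Delta: 15.8 mi
Delta→Echo: 25.5 mi
Echo→Foxtrot: 4.8 mi
Foxtrot→Golf: 21.5 mi
The longest leg is Delta–Echo at 25.5 mi.

Delta–Echo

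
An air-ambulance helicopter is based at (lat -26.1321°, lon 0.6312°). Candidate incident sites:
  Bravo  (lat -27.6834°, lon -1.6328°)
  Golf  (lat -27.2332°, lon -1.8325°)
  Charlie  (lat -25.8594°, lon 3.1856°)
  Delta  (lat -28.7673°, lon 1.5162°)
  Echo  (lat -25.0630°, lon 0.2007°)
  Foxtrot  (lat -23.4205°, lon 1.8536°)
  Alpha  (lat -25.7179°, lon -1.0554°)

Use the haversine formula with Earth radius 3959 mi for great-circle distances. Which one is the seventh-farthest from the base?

Echo

Distances from the base ((lat -26.1321°, lon 0.6312°)):
Foxtrot: 202.4 mi
Delta: 190.0 mi
Bravo: 175.9 mi
Golf: 170.1 mi
Charlie: 159.8 mi
Alpha: 108.6 mi
Echo: 78.6 mi
The seventh-farthest is Echo at 78.6 mi.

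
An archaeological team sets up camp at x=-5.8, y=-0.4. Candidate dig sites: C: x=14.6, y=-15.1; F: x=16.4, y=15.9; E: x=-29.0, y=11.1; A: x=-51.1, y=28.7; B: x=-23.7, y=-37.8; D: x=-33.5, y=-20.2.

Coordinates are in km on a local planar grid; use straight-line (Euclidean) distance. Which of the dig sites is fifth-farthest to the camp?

E

Distances from the camp (x=-5.8, y=-0.4):
A: 53.8 km
B: 41.5 km
D: 34.0 km
F: 27.5 km
E: 25.9 km
C: 25.1 km
The fifth-farthest is E at 25.9 km.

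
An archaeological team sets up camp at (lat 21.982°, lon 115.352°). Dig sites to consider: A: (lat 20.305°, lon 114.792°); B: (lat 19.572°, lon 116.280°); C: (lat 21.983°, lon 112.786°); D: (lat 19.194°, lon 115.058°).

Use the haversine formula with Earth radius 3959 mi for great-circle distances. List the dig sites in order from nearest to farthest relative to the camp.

A, C, B, D

Distances from the camp:
A (lat 20.305°, lon 114.792°): 121.4 mi
C (lat 21.983°, lon 112.786°): 164.4 mi
B (lat 19.572°, lon 116.280°): 177.0 mi
D (lat 19.194°, lon 115.058°): 193.6 mi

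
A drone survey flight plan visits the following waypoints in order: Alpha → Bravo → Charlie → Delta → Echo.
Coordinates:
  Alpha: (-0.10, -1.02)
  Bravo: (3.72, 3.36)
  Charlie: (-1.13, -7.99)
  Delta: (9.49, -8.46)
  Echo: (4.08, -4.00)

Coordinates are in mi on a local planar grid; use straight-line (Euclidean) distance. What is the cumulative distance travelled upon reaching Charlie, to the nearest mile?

Leg distances:
Alpha→Bravo: 5.8 mi  (cumulative 5.8 mi)
Bravo→Charlie: 12.3 mi  (cumulative 18.2 mi)
Cumulative distance at Charlie ≈ 18 mi.

18 mi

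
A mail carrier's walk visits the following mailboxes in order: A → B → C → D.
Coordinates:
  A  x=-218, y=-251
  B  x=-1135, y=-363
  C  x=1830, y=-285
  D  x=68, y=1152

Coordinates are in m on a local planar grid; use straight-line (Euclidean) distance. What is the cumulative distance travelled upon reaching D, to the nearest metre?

6164 m

Leg distances:
A→B: 923.8 m  (cumulative 923.8 m)
B→C: 2966.0 m  (cumulative 3889.8 m)
C→D: 2273.7 m  (cumulative 6163.5 m)
Cumulative distance at D ≈ 6164 m.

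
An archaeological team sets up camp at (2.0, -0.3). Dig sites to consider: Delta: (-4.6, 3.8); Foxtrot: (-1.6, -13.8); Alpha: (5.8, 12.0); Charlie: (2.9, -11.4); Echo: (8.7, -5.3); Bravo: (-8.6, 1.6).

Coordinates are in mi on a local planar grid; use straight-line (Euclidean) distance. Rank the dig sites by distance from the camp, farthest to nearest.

Computing each straight-line distance from (2.0, -0.3):
Foxtrot (-1.6, -13.8): 14.0 mi
Alpha (5.8, 12.0): 12.9 mi
Charlie (2.9, -11.4): 11.1 mi
Bravo (-8.6, 1.6): 10.8 mi
Echo (8.7, -5.3): 8.4 mi
Delta (-4.6, 3.8): 7.8 mi

Foxtrot, Alpha, Charlie, Bravo, Echo, Delta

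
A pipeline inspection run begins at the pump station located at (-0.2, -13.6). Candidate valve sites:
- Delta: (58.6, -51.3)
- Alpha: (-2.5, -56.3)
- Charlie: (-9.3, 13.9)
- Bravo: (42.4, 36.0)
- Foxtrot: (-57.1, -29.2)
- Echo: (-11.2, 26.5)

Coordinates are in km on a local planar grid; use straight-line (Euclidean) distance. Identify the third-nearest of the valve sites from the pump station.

Distance to each, sorted:
Charlie: 29.0 km
Echo: 41.6 km
Alpha: 42.8 km
Foxtrot: 59.0 km
Bravo: 65.4 km
Delta: 69.8 km
The third-nearest is Alpha at 42.8 km.

Alpha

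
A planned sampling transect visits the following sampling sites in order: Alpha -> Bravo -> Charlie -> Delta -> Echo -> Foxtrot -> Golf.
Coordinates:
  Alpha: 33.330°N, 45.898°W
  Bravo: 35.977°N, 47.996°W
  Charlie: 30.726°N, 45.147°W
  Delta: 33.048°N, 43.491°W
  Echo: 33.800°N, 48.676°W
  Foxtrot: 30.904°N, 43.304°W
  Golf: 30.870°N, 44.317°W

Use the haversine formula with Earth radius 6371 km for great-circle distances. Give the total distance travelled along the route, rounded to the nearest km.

Leg distances:
Alpha→Bravo: 351.3 km  (cumulative 351.3 km)
Bravo→Charlie: 641.0 km  (cumulative 992.3 km)
Charlie→Delta: 301.8 km  (cumulative 1294.1 km)
Delta→Echo: 488.3 km  (cumulative 1782.5 km)
Echo→Foxtrot: 598.5 km  (cumulative 2381.0 km)
Foxtrot→Golf: 96.7 km  (cumulative 2477.7 km)
Total route length ≈ 2478 km.

2478 km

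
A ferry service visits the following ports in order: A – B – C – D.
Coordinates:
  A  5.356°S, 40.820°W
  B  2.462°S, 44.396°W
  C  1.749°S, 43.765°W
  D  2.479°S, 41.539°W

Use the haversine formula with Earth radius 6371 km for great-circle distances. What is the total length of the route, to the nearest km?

Leg distances:
A→B: 510.8 km  (cumulative 510.8 km)
B→C: 105.8 km  (cumulative 616.6 km)
C→D: 260.3 km  (cumulative 876.9 km)
Total route length ≈ 877 km.

877 km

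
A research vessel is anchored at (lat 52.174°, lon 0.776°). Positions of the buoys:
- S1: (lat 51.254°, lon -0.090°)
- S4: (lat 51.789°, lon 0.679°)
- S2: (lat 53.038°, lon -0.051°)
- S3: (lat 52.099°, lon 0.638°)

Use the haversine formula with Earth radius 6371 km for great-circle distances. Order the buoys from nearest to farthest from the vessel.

Computing each great-circle distance from (lat 52.174°, lon 0.776°):
S3 (lat 52.099°, lon 0.638°): 12.6 km
S4 (lat 51.789°, lon 0.679°): 43.3 km
S2 (lat 53.038°, lon -0.051°): 111.1 km
S1 (lat 51.254°, lon -0.090°): 118.4 km

S3, S4, S2, S1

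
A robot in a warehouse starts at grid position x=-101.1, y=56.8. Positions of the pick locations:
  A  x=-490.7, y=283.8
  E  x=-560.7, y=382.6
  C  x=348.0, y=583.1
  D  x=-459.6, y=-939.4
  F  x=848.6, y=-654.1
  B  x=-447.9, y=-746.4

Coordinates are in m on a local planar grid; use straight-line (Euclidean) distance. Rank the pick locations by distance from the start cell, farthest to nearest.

Computing each straight-line distance from x=-101.1, y=56.8:
F x=848.6, y=-654.1: 1186.3 m
D x=-459.6, y=-939.4: 1058.7 m
B x=-447.9, y=-746.4: 874.9 m
C x=348.0, y=583.1: 691.9 m
E x=-560.7, y=382.6: 563.4 m
A x=-490.7, y=283.8: 450.9 m

F, D, B, C, E, A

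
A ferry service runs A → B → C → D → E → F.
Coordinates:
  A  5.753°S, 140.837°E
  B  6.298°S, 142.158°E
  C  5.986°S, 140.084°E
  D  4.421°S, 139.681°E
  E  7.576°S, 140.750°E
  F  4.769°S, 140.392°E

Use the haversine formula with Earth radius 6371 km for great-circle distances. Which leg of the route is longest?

D–E

Leg distances:
A→B: 158.1 km
B→C: 231.9 km
C→D: 179.7 km
D→E: 370.2 km
E→F: 314.6 km
The longest leg is D–E at 370.2 km.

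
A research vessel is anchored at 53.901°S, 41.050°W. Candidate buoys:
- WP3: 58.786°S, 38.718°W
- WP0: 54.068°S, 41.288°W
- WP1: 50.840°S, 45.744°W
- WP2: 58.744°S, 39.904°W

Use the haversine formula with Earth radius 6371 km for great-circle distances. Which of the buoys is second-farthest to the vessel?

Distances from the vessel (53.901°S, 41.050°W):
WP3: 561.8 km
WP2: 543.1 km
WP1: 466.1 km
WP0: 24.2 km
The second-farthest is WP2 at 543.1 km.

WP2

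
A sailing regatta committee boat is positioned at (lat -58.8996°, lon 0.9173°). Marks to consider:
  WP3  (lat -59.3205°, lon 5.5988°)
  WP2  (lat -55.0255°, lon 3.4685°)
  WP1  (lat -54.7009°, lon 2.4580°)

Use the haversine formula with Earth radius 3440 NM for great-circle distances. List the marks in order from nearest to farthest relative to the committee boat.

WP3, WP2, WP1

Computing each great-circle distance from (lat -58.8996°, lon 0.9173°):
WP3 (lat -59.3205°, lon 5.5988°): 146.5 NM
WP2 (lat -55.0255°, lon 3.4685°): 247.1 NM
WP1 (lat -54.7009°, lon 2.4580°): 257.1 NM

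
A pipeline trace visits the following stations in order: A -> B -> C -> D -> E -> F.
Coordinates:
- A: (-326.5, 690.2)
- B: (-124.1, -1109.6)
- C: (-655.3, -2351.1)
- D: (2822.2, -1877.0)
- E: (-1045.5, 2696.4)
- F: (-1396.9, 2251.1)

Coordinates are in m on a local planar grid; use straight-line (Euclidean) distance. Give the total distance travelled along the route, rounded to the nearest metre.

13228 m

Leg distances:
A→B: 1811.1 m  (cumulative 1811.1 m)
B→C: 1350.4 m  (cumulative 3161.5 m)
C→D: 3509.7 m  (cumulative 6671.2 m)
D→E: 5989.6 m  (cumulative 12660.8 m)
E→F: 567.3 m  (cumulative 13228.0 m)
Total route length ≈ 13228 m.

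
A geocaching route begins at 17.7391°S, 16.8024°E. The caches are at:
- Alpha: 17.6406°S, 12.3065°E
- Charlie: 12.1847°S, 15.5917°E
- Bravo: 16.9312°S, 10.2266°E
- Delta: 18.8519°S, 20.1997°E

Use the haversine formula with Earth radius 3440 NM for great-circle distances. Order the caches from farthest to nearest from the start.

Bravo, Charlie, Alpha, Delta

Distance from the start at 17.7391°S, 16.8024°E to each:
Bravo 16.9312°S, 10.2266°E: 380.0 NM
Charlie 12.1847°S, 15.5917°E: 340.8 NM
Alpha 17.6406°S, 12.3065°E: 257.2 NM
Delta 18.8519°S, 20.1997°E: 204.9 NM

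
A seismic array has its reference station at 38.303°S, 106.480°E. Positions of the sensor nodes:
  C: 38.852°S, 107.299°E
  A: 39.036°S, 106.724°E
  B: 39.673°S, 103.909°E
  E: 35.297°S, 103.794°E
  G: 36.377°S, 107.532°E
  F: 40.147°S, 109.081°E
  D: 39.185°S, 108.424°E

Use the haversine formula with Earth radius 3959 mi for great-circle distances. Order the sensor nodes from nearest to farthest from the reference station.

A, C, D, G, B, F, E

Distance from the reference station at 38.303°S, 106.480°E to each:
A 39.036°S, 106.724°E: 52.3 mi
C 38.852°S, 107.299°E: 58.3 mi
D 39.185°S, 108.424°E: 121.2 mi
G 36.377°S, 107.532°E: 145.1 mi
B 39.673°S, 103.909°E: 167.4 mi
F 40.147°S, 109.081°E: 188.7 mi
E 35.297°S, 103.794°E: 255.4 mi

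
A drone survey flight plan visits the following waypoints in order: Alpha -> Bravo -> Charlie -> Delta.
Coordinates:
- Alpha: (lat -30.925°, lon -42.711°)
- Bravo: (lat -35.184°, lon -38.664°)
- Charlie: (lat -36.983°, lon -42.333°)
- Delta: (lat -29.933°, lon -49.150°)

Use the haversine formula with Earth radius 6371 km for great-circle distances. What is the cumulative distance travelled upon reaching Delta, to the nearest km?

Leg distances:
Alpha→Bravo: 605.3 km  (cumulative 605.3 km)
Bravo→Charlie: 385.6 km  (cumulative 990.9 km)
Charlie→Delta: 1006.6 km  (cumulative 1997.4 km)
Cumulative distance at Delta ≈ 1997 km.

1997 km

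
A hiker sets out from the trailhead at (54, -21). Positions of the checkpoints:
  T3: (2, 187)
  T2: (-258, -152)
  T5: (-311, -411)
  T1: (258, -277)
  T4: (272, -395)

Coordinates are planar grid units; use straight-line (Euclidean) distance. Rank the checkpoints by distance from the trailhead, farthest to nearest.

Distance from the trailhead at (54, -21) to each:
T5 (-311, -411): 534.2
T4 (272, -395): 432.9
T2 (-258, -152): 338.4
T1 (258, -277): 327.3
T3 (2, 187): 214.4

T5, T4, T2, T1, T3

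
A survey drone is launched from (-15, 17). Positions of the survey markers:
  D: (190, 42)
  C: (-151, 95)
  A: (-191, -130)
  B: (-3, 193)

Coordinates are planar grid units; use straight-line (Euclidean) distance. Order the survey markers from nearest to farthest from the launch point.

Computing each straight-line distance from (-15, 17):
C (-151, 95): 156.8
B (-3, 193): 176.4
D (190, 42): 206.5
A (-191, -130): 229.3

C, B, D, A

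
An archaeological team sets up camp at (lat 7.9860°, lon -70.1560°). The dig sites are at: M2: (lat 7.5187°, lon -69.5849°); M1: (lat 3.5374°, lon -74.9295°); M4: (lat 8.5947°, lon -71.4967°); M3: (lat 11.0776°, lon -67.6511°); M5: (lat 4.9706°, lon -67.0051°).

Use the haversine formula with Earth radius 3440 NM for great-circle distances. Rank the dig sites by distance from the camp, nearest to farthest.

Distances from the camp:
M2 (lat 7.5187°, lon -69.5849°): 44.1 NM
M4 (lat 8.5947°, lon -71.4967°): 87.6 NM
M3 (lat 11.0776°, lon -67.6511°): 237.6 NM
M5 (lat 4.9706°, lon -67.0051°): 261.0 NM
M1 (lat 3.5374°, lon -74.9295°): 390.6 NM

M2, M4, M3, M5, M1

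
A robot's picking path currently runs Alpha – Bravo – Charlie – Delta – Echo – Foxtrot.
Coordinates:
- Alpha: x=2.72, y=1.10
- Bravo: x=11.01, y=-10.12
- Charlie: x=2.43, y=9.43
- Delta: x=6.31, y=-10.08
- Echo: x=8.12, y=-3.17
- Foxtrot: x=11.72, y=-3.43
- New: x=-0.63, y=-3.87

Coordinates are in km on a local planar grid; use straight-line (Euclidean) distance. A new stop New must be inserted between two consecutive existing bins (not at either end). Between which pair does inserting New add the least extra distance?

between Charlie and Delta

Added distance for inserting New between each consecutive pair:
Alpha–Bravo: 5.3 km
Bravo–Charlie: 5.5 km
Charlie–Delta: 3.1 km
Delta–Echo: 10.9 km
Echo–Foxtrot: 17.5 km
Smallest added distance is 3.1 km, inserting between Charlie and Delta.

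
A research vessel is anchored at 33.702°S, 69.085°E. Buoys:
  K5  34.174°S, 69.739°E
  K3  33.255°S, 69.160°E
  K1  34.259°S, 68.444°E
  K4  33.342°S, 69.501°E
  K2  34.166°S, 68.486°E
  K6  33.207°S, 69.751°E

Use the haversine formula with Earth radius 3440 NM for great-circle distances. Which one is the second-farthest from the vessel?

Distances from the vessel (33.702°S, 69.085°E):
K1: 46.2 NM
K6: 44.7 NM
K5: 43.2 NM
K2: 40.8 NM
K4: 30.0 NM
K3: 27.1 NM
The second-farthest is K6 at 44.7 NM.

K6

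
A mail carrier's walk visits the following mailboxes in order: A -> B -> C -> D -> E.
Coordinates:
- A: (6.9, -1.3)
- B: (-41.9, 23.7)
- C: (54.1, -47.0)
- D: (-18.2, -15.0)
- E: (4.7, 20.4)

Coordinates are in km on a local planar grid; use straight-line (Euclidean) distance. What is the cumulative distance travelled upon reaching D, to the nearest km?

253 km

Leg distances:
A→B: 54.8 km  (cumulative 54.8 km)
B→C: 119.2 km  (cumulative 174.1 km)
C→D: 79.1 km  (cumulative 253.1 km)
Cumulative distance at D ≈ 253 km.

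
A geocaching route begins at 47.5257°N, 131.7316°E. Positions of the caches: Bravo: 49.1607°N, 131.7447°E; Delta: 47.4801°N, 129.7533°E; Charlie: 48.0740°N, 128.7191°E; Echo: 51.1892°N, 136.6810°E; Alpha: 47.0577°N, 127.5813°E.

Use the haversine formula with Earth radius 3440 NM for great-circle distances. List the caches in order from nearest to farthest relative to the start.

Distance from the start at 47.5257°N, 131.7316°E to each:
Delta 47.4801°N, 129.7533°E: 80.3 NM
Bravo 49.1607°N, 131.7447°E: 98.2 NM
Charlie 48.0740°N, 128.7191°E: 125.9 NM
Alpha 47.0577°N, 127.5813°E: 171.3 NM
Echo 51.1892°N, 136.6810°E: 292.9 NM

Delta, Bravo, Charlie, Alpha, Echo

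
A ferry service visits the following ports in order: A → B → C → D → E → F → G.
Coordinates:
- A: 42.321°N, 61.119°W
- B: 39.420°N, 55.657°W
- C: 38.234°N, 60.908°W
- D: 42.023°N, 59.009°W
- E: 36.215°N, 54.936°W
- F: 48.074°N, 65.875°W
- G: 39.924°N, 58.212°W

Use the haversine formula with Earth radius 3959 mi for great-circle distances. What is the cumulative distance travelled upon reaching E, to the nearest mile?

Leg distances:
A→B: 348.6 mi  (cumulative 348.6 mi)
B→C: 294.2 mi  (cumulative 642.9 mi)
C→D: 280.4 mi  (cumulative 923.2 mi)
D→E: 456.7 mi  (cumulative 1380.0 mi)
Cumulative distance at E ≈ 1380 mi.

1380 mi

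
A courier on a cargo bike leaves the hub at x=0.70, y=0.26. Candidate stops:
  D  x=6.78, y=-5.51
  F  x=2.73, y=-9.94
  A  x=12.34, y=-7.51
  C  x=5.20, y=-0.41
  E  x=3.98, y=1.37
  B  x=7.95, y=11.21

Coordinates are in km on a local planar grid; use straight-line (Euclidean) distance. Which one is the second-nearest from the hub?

Distance to each, sorted:
E: 3.5 km
C: 4.5 km
D: 8.4 km
F: 10.4 km
B: 13.1 km
A: 14.0 km
The second-nearest is C at 4.5 km.

C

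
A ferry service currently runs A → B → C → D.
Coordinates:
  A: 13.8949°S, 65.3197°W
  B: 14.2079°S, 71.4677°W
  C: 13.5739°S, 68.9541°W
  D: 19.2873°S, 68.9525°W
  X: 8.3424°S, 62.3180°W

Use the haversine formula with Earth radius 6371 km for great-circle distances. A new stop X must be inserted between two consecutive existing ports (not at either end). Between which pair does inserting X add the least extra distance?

Added distance for inserting X between each consecutive pair:
A–B: 1226.3 km
B–C: 1840.1 km
C–D: 1705.1 km
Smallest added distance is 1226.3 km, inserting between A and B.

between A and B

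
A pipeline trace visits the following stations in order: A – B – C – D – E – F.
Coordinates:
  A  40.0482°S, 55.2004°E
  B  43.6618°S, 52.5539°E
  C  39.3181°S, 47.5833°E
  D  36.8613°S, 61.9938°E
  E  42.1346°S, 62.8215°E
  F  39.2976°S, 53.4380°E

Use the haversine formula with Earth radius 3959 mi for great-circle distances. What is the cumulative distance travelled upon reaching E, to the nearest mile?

Leg distances:
A→B: 284.4 mi  (cumulative 284.4 mi)
B→C: 395.2 mi  (cumulative 679.5 mi)
C→D: 800.9 mi  (cumulative 1480.5 mi)
D→E: 367.0 mi  (cumulative 1847.5 mi)
Cumulative distance at E ≈ 1847 mi.

1847 mi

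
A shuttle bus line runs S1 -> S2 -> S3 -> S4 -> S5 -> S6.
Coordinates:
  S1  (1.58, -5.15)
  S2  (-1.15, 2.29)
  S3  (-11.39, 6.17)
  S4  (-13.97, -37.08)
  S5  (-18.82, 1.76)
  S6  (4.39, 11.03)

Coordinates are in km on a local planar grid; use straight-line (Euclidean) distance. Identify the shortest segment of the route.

Leg distances:
S1→S2: 7.9 km
S2→S3: 11.0 km
S3→S4: 43.3 km
S4→S5: 39.1 km
S5→S6: 25.0 km
The shortest leg is S1–S2 at 7.9 km.

S1–S2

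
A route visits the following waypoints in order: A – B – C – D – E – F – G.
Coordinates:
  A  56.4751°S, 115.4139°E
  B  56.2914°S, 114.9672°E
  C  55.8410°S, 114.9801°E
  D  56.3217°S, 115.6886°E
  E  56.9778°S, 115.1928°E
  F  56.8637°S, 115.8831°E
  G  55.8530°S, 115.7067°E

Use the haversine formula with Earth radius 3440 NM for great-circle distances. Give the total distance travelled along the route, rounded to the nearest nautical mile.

Leg distances:
A→B: 18.5 NM  (cumulative 18.5 NM)
B→C: 27.0 NM  (cumulative 45.5 NM)
C→D: 37.4 NM  (cumulative 82.9 NM)
D→E: 42.7 NM  (cumulative 125.6 NM)
E→F: 23.6 NM  (cumulative 149.2 NM)
F→G: 61.0 NM  (cumulative 210.2 NM)
Total route length ≈ 210 NM.

210 NM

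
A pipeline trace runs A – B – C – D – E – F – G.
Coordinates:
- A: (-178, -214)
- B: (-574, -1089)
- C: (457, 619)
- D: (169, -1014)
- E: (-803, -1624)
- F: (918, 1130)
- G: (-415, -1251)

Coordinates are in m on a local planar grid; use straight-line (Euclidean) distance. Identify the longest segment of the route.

E–F

Leg distances:
A→B: 960.4 m
B→C: 1995.1 m
C→D: 1658.2 m
D→E: 1147.6 m
E→F: 3247.5 m
F→G: 2728.7 m
The longest leg is E–F at 3247.5 m.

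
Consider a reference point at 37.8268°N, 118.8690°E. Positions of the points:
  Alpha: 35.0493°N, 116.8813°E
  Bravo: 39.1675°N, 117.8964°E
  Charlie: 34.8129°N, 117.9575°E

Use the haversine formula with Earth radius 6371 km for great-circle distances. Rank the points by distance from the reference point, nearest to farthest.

Computing each great-circle distance from 37.8268°N, 118.8690°E:
Bravo 39.1675°N, 117.8964°E: 171.4 km
Charlie 34.8129°N, 117.9575°E: 344.9 km
Alpha 35.0493°N, 116.8813°E: 356.3 km

Bravo, Charlie, Alpha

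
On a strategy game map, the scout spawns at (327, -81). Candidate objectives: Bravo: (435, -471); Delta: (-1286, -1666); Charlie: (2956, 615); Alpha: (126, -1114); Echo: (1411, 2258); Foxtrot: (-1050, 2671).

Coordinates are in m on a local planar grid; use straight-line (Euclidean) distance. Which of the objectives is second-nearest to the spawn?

Distances from the spawn ((327, -81)):
Bravo: 404.7 m
Alpha: 1052.4 m
Delta: 2261.4 m
Echo: 2578.0 m
Charlie: 2719.6 m
Foxtrot: 3077.3 m
The second-nearest is Alpha at 1052.4 m.

Alpha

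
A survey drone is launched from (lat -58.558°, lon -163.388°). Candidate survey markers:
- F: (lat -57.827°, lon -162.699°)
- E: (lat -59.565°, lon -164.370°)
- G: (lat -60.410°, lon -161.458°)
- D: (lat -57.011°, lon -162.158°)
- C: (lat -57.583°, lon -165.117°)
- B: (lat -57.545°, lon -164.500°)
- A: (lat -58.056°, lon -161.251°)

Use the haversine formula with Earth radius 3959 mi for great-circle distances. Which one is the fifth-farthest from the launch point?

B

Distances from the launch point ((lat -58.558°, lon -163.388°)):
G: 144.8 mi
D: 116.1 mi
C: 92.4 mi
A: 85.0 mi
B: 80.9 mi
E: 77.8 mi
F: 56.4 mi
The fifth-farthest is B at 80.9 mi.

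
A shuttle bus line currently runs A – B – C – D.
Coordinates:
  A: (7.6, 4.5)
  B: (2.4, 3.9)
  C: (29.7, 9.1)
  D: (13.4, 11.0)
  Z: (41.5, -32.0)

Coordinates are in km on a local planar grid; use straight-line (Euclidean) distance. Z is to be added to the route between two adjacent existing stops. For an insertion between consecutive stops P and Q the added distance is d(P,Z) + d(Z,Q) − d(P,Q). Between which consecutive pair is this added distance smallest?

between B and C

Added distance for inserting Z between each consecutive pair:
A–B: 97.7 km
B–C: 68.1 km
C–D: 77.7 km
Smallest added distance is 68.1 km, inserting between B and C.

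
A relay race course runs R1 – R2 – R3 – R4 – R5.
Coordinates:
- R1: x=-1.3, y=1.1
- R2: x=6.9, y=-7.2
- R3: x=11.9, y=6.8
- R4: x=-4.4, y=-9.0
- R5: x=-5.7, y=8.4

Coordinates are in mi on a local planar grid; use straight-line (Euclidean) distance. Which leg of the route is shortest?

Leg distances:
R1→R2: 11.7 mi
R2→R3: 14.9 mi
R3→R4: 22.7 mi
R4→R5: 17.4 mi
The shortest leg is R1–R2 at 11.7 mi.

R1–R2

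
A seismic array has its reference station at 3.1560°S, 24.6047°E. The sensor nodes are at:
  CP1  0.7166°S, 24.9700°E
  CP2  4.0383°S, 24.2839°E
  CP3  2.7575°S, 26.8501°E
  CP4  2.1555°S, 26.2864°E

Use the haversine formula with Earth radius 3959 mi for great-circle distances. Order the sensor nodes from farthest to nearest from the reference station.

CP1, CP3, CP4, CP2

Computing each great-circle distance from 3.1560°S, 24.6047°E:
CP1 0.7166°S, 24.9700°E: 170.4 mi
CP3 2.7575°S, 26.8501°E: 157.4 mi
CP4 2.1555°S, 26.2864°E: 135.1 mi
CP2 4.0383°S, 24.2839°E: 64.9 mi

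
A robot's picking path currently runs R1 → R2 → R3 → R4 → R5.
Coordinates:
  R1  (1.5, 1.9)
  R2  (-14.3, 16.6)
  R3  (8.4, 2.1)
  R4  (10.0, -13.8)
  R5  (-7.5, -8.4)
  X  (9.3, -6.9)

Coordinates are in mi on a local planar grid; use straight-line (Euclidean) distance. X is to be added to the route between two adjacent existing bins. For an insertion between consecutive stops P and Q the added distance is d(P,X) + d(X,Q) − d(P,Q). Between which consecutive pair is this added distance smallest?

Added distance for inserting X between each consecutive pair:
R1–R2: 23.5 mi
R2–R3: 15.4 mi
R3–R4: 0.0 mi
R4–R5: 5.5 mi
Smallest added distance is 0.0 mi, inserting between R3 and R4.

between R3 and R4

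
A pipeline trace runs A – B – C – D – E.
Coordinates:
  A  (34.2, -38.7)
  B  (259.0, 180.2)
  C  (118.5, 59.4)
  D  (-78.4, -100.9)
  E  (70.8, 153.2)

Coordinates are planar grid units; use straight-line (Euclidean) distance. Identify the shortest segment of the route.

Leg distances:
A→B: 313.8
B→C: 185.3
C→D: 253.9
D→E: 294.7
The shortest leg is B–C at 185.3.

B–C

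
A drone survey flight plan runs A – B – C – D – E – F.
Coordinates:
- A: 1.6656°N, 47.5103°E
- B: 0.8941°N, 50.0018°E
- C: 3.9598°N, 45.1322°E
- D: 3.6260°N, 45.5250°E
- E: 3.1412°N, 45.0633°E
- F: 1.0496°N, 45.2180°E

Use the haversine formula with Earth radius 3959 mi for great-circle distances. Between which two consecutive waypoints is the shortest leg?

Leg distances:
A→B: 180.2 mi
B→C: 397.3 mi
C→D: 35.6 mi
D→E: 46.2 mi
E→F: 144.9 mi
The shortest leg is C–D at 35.6 mi.

C–D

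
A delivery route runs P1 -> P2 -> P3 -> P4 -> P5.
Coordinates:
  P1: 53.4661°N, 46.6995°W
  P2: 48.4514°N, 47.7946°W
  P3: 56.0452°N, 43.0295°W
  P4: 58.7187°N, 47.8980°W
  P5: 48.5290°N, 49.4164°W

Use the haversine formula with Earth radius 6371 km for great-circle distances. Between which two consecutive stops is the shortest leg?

P3–P4

Leg distances:
P1→P2: 562.8 km
P2→P3: 904.0 km
P3→P4: 416.4 km
P4→P5: 1137.4 km
The shortest leg is P3–P4 at 416.4 km.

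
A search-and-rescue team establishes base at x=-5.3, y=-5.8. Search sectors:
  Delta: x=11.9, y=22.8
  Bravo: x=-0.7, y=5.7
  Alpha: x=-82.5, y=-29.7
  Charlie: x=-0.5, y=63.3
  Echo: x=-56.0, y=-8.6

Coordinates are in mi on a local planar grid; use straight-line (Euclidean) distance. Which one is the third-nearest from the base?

Echo

Distance to each, sorted:
Bravo: 12.4 mi
Delta: 33.4 mi
Echo: 50.8 mi
Charlie: 69.3 mi
Alpha: 80.8 mi
The third-nearest is Echo at 50.8 mi.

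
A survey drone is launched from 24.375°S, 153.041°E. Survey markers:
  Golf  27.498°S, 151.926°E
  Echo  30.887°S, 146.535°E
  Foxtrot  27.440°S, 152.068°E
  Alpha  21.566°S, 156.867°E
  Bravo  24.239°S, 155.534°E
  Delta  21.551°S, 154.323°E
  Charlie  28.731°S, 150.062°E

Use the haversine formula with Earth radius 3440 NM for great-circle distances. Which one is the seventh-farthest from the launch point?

Bravo

Distance to each, sorted:
Echo: 521.9 NM
Charlie: 306.6 NM
Alpha: 270.5 NM
Golf: 196.9 NM
Foxtrot: 191.4 NM
Delta: 183.8 NM
Bravo: 136.7 NM
The seventh-farthest is Bravo at 136.7 NM.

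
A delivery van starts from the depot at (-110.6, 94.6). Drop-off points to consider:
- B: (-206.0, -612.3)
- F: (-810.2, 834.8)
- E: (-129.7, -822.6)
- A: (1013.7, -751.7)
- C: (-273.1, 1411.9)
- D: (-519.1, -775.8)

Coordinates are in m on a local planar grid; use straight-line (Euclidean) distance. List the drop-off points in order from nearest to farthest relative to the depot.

Distance from the depot at (-110.6, 94.6) to each:
B (-206.0, -612.3): 713.3 m
E (-129.7, -822.6): 917.4 m
D (-519.1, -775.8): 961.5 m
F (-810.2, 834.8): 1018.5 m
C (-273.1, 1411.9): 1327.3 m
A (1013.7, -751.7): 1407.2 m

B, E, D, F, C, A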